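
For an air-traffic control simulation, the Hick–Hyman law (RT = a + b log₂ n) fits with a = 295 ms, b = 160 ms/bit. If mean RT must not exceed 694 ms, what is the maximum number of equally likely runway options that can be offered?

Information budget: (694 − 295)/160 = 2.4937 bits, so n ≤ 2^2.4937 = 5.632 → at most 5.

5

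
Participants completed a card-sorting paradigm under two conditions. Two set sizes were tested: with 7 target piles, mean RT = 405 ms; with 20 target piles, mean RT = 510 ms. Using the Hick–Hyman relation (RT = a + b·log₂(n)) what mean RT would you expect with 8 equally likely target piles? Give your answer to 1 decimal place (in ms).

418.4 ms

Fit slope and intercept:
  b = (510 − 405) / (log₂ 20 − log₂ 7) = 105 / (4.3219 − 2.8074) = 69.326 ms/bit
  a = 405 − 69.326 × 2.8074 = 210.376 ms
Then RT(8) = 210.376 + 69.326 × log₂ 8 = 210.376 + 69.326 × 3 ≈ 418.355 ms.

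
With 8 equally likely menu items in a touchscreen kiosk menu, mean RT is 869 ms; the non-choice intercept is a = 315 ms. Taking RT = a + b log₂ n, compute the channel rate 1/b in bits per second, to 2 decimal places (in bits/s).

b = (869 − 315)/log₂ 8 = 554/3 = 184.667 ms per bit = 0.18467 s/bit; the reciprocal is 5.415 bits/s.

5.42 bits/s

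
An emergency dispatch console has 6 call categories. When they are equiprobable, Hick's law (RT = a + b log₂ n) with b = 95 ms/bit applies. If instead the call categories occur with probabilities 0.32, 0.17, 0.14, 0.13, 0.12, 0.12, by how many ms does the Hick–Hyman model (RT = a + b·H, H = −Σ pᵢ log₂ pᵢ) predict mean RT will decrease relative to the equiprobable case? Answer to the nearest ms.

Equiprobable entropy H₀ = log₂ 6 = 2.5850 bits.
Skewed entropy H = −Σ pᵢ log₂ pᵢ = 2.4745 bits.
ΔRT = b·(H₀ − H) = 95 × 0.1105 = 10.49 ms.

10 ms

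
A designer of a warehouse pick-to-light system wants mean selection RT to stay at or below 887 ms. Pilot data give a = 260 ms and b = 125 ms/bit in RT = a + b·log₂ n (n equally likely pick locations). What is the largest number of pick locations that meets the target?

32

Information budget: (887 − 260)/125 = 5.0160 bits, so n ≤ 2^5.0160 = 32.357 → at most 32.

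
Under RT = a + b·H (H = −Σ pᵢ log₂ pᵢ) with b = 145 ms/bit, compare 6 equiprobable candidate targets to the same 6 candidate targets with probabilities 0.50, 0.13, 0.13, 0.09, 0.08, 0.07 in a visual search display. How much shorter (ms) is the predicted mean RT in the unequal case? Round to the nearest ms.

Equiprobable entropy H₀ = log₂ 6 = 2.5850 bits.
Skewed entropy H = −Σ pᵢ log₂ pᵢ = 2.1380 bits.
ΔRT = b·(H₀ − H) = 145 × 0.4470 = 64.81 ms.

65 ms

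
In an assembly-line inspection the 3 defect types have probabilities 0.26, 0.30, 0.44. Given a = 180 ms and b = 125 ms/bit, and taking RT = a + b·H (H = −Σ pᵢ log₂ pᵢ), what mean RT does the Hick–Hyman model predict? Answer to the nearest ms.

H = 0.26·log₂(1/0.26) + 0.30·log₂(1/0.30) + 0.44·log₂(1/0.44) = 1.5475 bits.
RT = 180 + 125 × 1.5475 = 373.44 ms.

373 ms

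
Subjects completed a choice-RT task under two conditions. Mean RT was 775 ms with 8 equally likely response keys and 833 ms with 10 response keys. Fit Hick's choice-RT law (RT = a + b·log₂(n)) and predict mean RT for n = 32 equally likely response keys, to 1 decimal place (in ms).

Solve the two-equation system in a and b:
  b = (833 − 775) / (log₂ 10 − log₂ 8) = 58 / (3.3219 − 3) = 180.164 ms/bit
  a = 775 − 180.164 × 3 = 234.507 ms
Then RT(32) = 234.507 + 180.164 × log₂ 32 = 234.507 + 180.164 × 5 ≈ 1135.329 ms.

1135.3 ms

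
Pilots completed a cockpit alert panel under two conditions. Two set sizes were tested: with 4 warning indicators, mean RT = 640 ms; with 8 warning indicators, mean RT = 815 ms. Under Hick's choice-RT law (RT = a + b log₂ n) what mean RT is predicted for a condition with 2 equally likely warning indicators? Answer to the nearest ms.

Solve the two-equation system in a and b:
  b = (815 − 640) / (log₂ 8 − log₂ 4) = 175 / (3 − 2) = 175 ms/bit
  a = 640 − 175 × 2 = 290 ms
Then RT(2) = 290 + 175 × log₂ 2 = 290 + 175 × 1 ≈ 465.000 ms.

465 ms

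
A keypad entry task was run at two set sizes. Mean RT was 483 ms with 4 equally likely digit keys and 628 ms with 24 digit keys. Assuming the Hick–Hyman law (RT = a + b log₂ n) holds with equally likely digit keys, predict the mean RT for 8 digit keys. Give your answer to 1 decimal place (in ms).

539.1 ms

Solve the two-equation system in a and b:
  b = (628 − 483) / (log₂ 24 − log₂ 4) = 145 / (4.5850 − 2) = 56.094 ms/bit
  a = 483 − 56.094 × 2 = 370.813 ms
Then RT(8) = 370.813 + 56.094 × log₂ 8 = 370.813 + 56.094 × 3 ≈ 539.094 ms.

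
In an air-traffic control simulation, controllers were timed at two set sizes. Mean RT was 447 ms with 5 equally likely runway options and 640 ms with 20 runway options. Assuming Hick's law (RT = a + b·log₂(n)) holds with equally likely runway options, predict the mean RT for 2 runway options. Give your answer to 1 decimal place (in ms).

With log₂ n on the abscissa the relation is linear; from the two conditions:
  b = (640 − 447) / (log₂ 20 − log₂ 5) = 193 / (4.3219 − 2.3219) = 96.500 ms/bit
  a = 447 − 96.500 × 2.3219 = 222.934 ms
Then RT(2) = 222.934 + 96.500 × log₂ 2 = 222.934 + 96.500 × 1 ≈ 319.434 ms.

319.4 ms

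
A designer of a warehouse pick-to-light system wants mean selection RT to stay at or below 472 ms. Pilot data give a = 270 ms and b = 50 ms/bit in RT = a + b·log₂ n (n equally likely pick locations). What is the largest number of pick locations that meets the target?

50·log₂ n ≤ 472 − 270 = 202, giving log₂ n ≤ 4.0400 and n ≤ 16.450. The largest whole number is 16.

16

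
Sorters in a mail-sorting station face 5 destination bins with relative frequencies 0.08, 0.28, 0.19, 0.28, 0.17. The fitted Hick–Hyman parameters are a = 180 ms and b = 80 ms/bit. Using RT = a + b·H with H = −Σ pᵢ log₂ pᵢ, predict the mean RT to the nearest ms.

H = 0.08·log₂(1/0.08) + 0.28·log₂(1/0.28) + 0.19·log₂(1/0.19) + 0.28·log₂(1/0.28) + 0.17·log₂(1/0.17) = 2.2098 bits.
RT = 180 + 80 × 2.2098 = 356.78 ms.

357 ms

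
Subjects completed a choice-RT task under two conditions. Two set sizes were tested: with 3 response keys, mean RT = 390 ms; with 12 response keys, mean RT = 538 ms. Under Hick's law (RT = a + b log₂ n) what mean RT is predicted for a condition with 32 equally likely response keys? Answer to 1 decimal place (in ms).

Solve the two-equation system in a and b:
  b = (538 − 390) / (log₂ 12 − log₂ 3) = 148 / (3.5850 − 1.5850) = 74.000 ms/bit
  a = 390 − 74.000 × 1.5850 = 272.713 ms
Then RT(32) = 272.713 + 74.000 × log₂ 32 = 272.713 + 74.000 × 5 ≈ 642.713 ms.

642.7 ms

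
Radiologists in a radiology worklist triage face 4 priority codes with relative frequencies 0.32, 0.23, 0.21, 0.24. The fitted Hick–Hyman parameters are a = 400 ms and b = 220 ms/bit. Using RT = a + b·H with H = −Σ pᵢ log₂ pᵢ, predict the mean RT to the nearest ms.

836 ms

Entropy contributions −pᵢ log₂ pᵢ: 0.5260, 0.4877, 0.4728, 0.4941; sum H = 1.9807 bits.
RT = a + bH = 400 + 220·1.9807 = 835.75 ms.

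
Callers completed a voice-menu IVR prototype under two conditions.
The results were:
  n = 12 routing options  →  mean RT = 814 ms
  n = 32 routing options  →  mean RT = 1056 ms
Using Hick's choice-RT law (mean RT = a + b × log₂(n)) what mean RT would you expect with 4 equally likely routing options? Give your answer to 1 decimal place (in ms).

542.9 ms

RT is linear in log₂ n, so two points fix the line:
  b = (1056 − 814) / (log₂ 32 − log₂ 12) = 242 / (5 − 3.5850) = 171.020 ms/bit
  a = 814 − 171.020 × 3.5850 = 200.899 ms
Then RT(4) = 200.899 + 171.020 × log₂ 4 = 200.899 + 171.020 × 2 ≈ 542.939 ms.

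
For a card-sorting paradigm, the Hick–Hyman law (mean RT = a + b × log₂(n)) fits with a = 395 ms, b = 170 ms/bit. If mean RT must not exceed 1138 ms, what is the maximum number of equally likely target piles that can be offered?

20

Information budget: (1138 − 395)/170 = 4.3706 bits, so n ≤ 2^4.3706 = 20.686 → at most 20.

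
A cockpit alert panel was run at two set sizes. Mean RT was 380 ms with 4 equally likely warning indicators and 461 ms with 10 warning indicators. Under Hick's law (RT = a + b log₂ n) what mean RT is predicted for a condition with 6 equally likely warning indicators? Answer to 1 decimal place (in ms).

With log₂ n on the abscissa the relation is linear; from the two conditions:
  b = (461 − 380) / (log₂ 10 − log₂ 4) = 81 / (3.3219 − 2) = 61.274 ms/bit
  a = 380 − 61.274 × 2 = 257.452 ms
Then RT(6) = 257.452 + 61.274 × log₂ 6 = 257.452 + 61.274 × 2.5850 ≈ 415.843 ms.

415.8 ms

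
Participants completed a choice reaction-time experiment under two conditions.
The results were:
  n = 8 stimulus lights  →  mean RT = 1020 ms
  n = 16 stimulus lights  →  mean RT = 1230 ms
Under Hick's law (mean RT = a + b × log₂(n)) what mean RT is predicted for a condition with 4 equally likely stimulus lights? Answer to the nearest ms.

Fit slope and intercept:
  b = (1230 − 1020) / (log₂ 16 − log₂ 8) = 210 / (4 − 3) = 210 ms/bit
  a = 1020 − 210 × 3 = 390 ms
Then RT(4) = 390 + 210 × log₂ 4 = 390 + 210 × 2 ≈ 810.000 ms.

810 ms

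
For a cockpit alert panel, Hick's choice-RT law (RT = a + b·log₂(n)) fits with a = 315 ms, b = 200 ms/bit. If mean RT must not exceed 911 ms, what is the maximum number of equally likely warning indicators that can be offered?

7

Set 315 + 200·log₂ n ≤ 911 → log₂ n ≤ (911 − 315)/200 = 2.9800.
So n ≤ 2^2.9800 = 7.890; the largest integer n is 7.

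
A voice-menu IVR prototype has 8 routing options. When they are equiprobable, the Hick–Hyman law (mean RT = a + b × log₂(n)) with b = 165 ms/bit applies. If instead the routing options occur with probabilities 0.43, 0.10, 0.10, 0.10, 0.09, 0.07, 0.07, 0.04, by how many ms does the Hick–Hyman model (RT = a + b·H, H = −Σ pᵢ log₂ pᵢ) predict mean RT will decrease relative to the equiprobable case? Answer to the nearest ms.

The RT saving is b·ΔH. Equiprobable H₀ = log₂(8) = 3.0000 bits; with the given probabilities H = 2.5557 bits.
b·(H₀ − H) = 165 × (3.0000 − 2.5557) = 73.32 ms.

73 ms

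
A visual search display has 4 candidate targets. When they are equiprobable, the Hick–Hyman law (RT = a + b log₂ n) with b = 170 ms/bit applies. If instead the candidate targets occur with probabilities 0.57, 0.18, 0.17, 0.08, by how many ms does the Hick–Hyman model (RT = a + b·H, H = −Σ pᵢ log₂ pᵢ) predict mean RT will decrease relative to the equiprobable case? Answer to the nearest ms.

62 ms

The RT saving is b·ΔH. Equiprobable H₀ = log₂(4) = 2.0000 bits; with the given probabilities H = 1.6337 bits.
b·(H₀ − H) = 170 × (2.0000 − 1.6337) = 62.28 ms.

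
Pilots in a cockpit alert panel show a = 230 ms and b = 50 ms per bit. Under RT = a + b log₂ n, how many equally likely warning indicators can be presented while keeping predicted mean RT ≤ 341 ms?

Set 230 + 50·log₂ n ≤ 341 → log₂ n ≤ (341 − 230)/50 = 2.2200.
So n ≤ 2^2.2200 = 4.659; the largest integer n is 4.

4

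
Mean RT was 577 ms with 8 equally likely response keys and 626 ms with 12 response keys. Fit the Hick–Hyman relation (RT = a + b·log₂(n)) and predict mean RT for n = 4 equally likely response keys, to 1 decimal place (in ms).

Fit slope and intercept:
  b = (626 − 577) / (log₂ 12 − log₂ 8) = 49 / (3.5850 − 3) = 83.766 ms/bit
  a = 577 − 83.766 × 3 = 325.702 ms
Then RT(4) = 325.702 + 83.766 × log₂ 4 = 325.702 + 83.766 × 2 ≈ 493.234 ms.

493.2 ms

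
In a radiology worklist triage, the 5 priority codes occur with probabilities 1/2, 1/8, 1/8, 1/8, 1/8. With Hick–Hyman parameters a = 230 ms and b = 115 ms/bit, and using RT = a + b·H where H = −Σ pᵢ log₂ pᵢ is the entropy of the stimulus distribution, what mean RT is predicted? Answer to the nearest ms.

Each term −pᵢ log₂ pᵢ: 0.5·1 + 0.125·3 + 0.125·3 + 0.125·3 + 0.125·3; summed, H = 2.000 bits.
Mean RT = a + bH = 230 + 115·2.000 = 460.00 ms.

460 ms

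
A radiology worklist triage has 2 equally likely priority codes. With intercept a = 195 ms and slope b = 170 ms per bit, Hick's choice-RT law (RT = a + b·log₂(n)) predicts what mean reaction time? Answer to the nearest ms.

365 ms

log₂(2) = 1 bits, so RT = 195 + 170 × 1 ≈ 365.000 ms.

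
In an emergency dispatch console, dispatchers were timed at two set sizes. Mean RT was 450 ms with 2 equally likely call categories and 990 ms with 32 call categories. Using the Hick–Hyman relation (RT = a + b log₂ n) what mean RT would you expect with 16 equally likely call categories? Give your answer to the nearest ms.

Fit slope and intercept:
  b = (990 − 450) / (log₂ 32 − log₂ 2) = 540 / (5 − 1) = 135 ms/bit
  a = 450 − 135 × 1 = 315 ms
Then RT(16) = 315 + 135 × log₂ 16 = 315 + 135 × 4 ≈ 855.000 ms.

855 ms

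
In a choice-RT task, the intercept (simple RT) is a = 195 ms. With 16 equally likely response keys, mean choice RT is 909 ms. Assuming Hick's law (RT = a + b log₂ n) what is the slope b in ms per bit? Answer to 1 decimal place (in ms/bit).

178.5 ms/bit

16 alternatives carry log₂ 16 = 4 bits; the choice cost is 909 − 195 = 714 ms, so b = 714/4 = 178.500 ms/bit.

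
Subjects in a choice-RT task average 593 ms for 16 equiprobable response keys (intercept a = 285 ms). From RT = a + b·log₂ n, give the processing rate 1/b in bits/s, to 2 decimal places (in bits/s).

b = (593 − 285)/log₂ 16 = 308/4 = 77.000 ms per bit = 0.07700 s/bit; the reciprocal is 12.987 bits/s.

12.99 bits/s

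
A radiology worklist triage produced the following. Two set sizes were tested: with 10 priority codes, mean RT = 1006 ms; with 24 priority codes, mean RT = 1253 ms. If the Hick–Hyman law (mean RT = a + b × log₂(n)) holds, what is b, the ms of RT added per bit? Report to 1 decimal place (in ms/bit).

The slope on a log₂ axis is (1253 − 1006) / (4.5850 − 3.3219) = 195.561 ms/bit.

195.6 ms/bit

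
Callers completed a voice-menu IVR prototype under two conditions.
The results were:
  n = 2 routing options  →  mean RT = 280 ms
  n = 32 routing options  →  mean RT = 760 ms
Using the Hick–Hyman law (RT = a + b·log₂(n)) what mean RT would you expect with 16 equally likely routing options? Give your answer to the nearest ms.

With log₂ n on the abscissa the relation is linear; from the two conditions:
  b = (760 − 280) / (log₂ 32 − log₂ 2) = 480 / (5 − 1) = 120 ms/bit
  a = 280 − 120 × 1 = 160 ms
Then RT(16) = 160 + 120 × log₂ 16 = 160 + 120 × 4 ≈ 640.000 ms.

640 ms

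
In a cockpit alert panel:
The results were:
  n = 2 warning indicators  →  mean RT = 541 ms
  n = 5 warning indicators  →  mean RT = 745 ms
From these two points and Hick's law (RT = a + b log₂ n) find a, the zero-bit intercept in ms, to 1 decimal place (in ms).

Slope: b = (745 − 541) / (log₂ 5 − log₂ 2) = 204/1.3219 = 154.320 ms/bit.
Intercept: a = 541 − 154.320·log₂(2) = 386.680 ms.

386.7 ms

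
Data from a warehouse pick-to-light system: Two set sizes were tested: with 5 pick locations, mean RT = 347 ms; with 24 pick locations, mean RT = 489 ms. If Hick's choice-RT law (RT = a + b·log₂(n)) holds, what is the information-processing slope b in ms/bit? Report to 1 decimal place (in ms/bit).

The slope on a log₂ axis is (489 − 347) / (4.5850 − 2.3219) = 62.748 ms/bit.

62.7 ms/bit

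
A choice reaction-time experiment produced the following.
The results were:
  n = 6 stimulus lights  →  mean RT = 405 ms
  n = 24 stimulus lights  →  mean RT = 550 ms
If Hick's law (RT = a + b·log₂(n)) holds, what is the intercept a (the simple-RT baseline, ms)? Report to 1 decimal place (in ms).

217.6 ms

Slope: b = (550 − 405) / (log₂ 24 − log₂ 6) = 145/2.0000 = 72.500 ms/bit.
Intercept: a = 405 − 72.500·log₂(6) = 217.590 ms.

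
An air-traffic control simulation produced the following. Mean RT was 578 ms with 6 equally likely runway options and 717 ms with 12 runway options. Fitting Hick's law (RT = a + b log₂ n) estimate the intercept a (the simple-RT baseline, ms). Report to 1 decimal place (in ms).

218.7 ms

Slope: b = (717 − 578) / (log₂ 12 − log₂ 6) = 139/1.0000 = 139.000 ms/bit.
a = RT₁ − b·log₂ n₁ = 578 − 139.000 × 2.5850 = 218.690 ms.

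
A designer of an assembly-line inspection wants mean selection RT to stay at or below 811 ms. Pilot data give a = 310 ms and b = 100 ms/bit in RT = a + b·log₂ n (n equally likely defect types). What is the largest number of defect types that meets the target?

Information budget: (811 − 310)/100 = 5.0100 bits, so n ≤ 2^5.0100 = 32.223 → at most 32.

32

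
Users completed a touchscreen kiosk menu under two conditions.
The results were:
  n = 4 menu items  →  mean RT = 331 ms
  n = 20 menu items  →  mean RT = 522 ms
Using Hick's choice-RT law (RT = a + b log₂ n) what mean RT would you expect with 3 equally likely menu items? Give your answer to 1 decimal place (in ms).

296.9 ms

RT is linear in log₂ n, so two points fix the line:
  b = (522 − 331) / (log₂ 20 − log₂ 4) = 191 / (4.3219 − 2) = 82.259 ms/bit
  a = 331 − 82.259 × 2 = 166.482 ms
Then RT(3) = 166.482 + 82.259 × log₂ 3 = 166.482 + 82.259 × 1.5850 ≈ 296.859 ms.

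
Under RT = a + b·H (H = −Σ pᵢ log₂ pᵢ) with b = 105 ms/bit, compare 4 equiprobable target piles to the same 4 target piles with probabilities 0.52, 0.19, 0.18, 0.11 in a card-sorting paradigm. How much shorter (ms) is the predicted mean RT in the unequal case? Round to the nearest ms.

The RT saving is b·ΔH. Equiprobable H₀ = log₂(4) = 2.0000 bits; with the given probabilities H = 1.7414 bits.
b·(H₀ − H) = 105 × (2.0000 − 1.7414) = 27.15 ms.

27 ms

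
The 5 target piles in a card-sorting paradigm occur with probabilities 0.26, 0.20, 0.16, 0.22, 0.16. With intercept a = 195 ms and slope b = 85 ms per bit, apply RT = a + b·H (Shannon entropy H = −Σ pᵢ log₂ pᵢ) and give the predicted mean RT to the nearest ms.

Entropy contributions −pᵢ log₂ pᵢ: 0.5053, 0.4644, 0.4230, 0.4806, 0.4230; sum H = 2.2963 bits.
RT = a + bH = 195 + 85·2.2963 = 390.18 ms.

390 ms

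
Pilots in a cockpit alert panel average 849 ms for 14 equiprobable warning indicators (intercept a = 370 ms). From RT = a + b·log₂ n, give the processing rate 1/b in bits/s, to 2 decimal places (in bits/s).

7.95 bits/s

b = (849 − 370)/log₂ 14 = 479/3.8074 = 125.809 ms per bit = 0.12581 s/bit; the reciprocal is 7.949 bits/s.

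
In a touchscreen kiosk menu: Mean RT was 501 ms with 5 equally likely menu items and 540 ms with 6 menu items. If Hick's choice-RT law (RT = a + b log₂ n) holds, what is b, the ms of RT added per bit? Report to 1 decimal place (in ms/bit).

148.3 ms/bit

The slope on a log₂ axis is (540 − 501) / (2.5850 − 2.3219) = 148.270 ms/bit.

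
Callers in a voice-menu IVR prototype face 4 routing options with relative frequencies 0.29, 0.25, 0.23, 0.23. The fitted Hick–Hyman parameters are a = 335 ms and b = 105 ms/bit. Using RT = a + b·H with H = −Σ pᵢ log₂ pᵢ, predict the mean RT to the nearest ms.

544 ms

H = 0.29·log₂(1/0.29) + 0.25·log₂(1/0.25) + 0.23·log₂(1/0.23) + 0.23·log₂(1/0.23) = 1.9932 bits.
RT = 335 + 105 × 1.9932 = 544.29 ms.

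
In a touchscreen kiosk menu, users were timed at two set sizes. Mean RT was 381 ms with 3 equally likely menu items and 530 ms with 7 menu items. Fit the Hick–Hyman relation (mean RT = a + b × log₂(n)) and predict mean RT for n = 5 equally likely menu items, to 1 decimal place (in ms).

470.8 ms

RT is linear in log₂ n, so two points fix the line:
  b = (530 − 381) / (log₂ 7 − log₂ 3) = 149 / (2.8074 − 1.5850) = 121.892 ms/bit
  a = 381 − 121.892 × 1.5850 = 187.806 ms
Then RT(5) = 187.806 + 121.892 × log₂ 5 = 187.806 + 121.892 × 2.3219 ≈ 470.830 ms.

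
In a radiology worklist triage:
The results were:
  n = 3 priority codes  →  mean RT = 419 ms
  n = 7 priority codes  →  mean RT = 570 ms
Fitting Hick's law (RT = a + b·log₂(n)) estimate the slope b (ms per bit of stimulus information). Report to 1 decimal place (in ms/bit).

123.5 ms/bit

Slope: b = (570 − 419) / (log₂ 7 − log₂ 3) = 151/1.2224 = 123.528 ms/bit.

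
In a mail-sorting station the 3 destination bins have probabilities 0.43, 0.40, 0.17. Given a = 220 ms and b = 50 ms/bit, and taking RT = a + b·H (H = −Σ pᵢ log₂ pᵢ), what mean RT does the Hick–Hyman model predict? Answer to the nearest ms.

Entropy contributions −pᵢ log₂ pᵢ: 0.5236, 0.5288, 0.4346; sum H = 1.4869 bits.
RT = a + bH = 220 + 50·1.4869 = 294.35 ms.

294 ms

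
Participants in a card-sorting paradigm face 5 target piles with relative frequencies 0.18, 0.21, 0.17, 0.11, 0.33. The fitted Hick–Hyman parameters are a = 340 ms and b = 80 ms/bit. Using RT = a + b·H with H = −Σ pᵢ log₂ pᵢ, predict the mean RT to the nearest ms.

H = 0.18·log₂(1/0.18) + 0.21·log₂(1/0.21) + 0.17·log₂(1/0.17) + 0.11·log₂(1/0.11) + 0.33·log₂(1/0.33) = 2.2308 bits.
RT = 340 + 80 × 2.2308 = 518.47 ms.

518 ms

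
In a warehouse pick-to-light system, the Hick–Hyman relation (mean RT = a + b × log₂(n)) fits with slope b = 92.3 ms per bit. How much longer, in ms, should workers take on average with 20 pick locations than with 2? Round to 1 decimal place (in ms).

306.6 ms

The intercept a cancels: ΔRT = b·(log₂ n₂ − log₂ n₁) = b·log₂(n₂/n₁).
log₂(20) − log₂(2) = 4.3219 − 1 = 3.3219.
ΔRT = 92.3 × 3.3219 = 306.614 ms.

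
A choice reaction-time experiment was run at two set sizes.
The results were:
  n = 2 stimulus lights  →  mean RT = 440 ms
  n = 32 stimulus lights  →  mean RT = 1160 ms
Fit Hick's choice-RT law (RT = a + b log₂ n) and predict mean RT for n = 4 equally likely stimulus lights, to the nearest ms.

With log₂ n on the abscissa the relation is linear; from the two conditions:
  b = (1160 − 440) / (log₂ 32 − log₂ 2) = 720 / (5 − 1) = 180 ms/bit
  a = 440 − 180 × 1 = 260 ms
Then RT(4) = 260 + 180 × log₂ 4 = 260 + 180 × 2 ≈ 620.000 ms.

620 ms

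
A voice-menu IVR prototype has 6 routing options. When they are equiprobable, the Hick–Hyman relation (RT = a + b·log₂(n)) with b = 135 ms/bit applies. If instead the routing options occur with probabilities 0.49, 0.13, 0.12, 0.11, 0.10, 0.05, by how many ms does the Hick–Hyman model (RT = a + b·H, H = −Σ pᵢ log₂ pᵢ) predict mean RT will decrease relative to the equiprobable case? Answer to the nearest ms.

Equiprobable entropy H₀ = log₂ 6 = 2.5850 bits.
Skewed entropy H = −Σ pᵢ log₂ pᵢ = 2.1526 bits.
ΔRT = b·(H₀ − H) = 135 × 0.4324 = 58.37 ms.

58 ms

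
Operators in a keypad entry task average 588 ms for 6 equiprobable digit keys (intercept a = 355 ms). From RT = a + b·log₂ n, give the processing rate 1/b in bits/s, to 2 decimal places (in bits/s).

11.09 bits/s

b = (588 − 355)/log₂ 6 = 233/2.5850 = 90.137 ms per bit = 0.09014 s/bit; the reciprocal is 11.094 bits/s.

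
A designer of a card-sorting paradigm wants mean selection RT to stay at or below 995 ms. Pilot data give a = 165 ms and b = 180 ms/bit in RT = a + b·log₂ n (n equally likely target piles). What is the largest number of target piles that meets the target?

24

180·log₂ n ≤ 995 − 165 = 830, giving log₂ n ≤ 4.6111 and n ≤ 24.439. The largest whole number is 24.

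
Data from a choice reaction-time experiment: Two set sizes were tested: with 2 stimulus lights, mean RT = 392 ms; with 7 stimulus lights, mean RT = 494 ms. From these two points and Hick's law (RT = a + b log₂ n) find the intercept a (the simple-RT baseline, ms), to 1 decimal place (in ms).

b = (RT₂ − RT₁)/(log₂ n₂ − log₂ n₁) = (494 − 392)/(2.8074 − 1) = 56.436 ms/bit.
a = RT₁ − b·log₂ n₁ = 392 − 56.436 × 1 = 335.564 ms.

335.6 ms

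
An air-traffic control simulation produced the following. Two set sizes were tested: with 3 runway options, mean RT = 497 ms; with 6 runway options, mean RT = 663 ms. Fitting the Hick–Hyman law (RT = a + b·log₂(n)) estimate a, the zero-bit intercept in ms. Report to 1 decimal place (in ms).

233.9 ms

b = (RT₂ − RT₁)/(log₂ n₂ − log₂ n₁) = (663 − 497)/(2.5850 − 1.5850) = 166.000 ms/bit.
Intercept: a = 497 − 166.000·log₂(3) = 233.896 ms.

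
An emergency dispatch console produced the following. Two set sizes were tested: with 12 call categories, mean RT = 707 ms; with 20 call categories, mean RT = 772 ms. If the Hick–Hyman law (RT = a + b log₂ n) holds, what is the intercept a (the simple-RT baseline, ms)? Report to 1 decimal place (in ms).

b = (RT₂ − RT₁)/(log₂ n₂ − log₂ n₁) = (772 − 707)/(4.3219 − 3.5850) = 88.200 ms/bit.
Intercept: a = 707 − 88.200·log₂(12) = 390.808 ms.

390.8 ms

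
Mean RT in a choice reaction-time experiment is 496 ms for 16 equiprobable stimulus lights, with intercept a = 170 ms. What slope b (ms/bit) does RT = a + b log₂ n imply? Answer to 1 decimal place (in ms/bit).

81.5 ms/bit

b = (496 − 170) / log₂(16) = 326 / 4 = 81.500 ms/bit.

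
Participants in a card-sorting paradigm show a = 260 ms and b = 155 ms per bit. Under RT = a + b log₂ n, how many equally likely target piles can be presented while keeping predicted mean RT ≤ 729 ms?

155·log₂ n ≤ 729 − 260 = 469, giving log₂ n ≤ 3.0258 and n ≤ 8.144. The largest whole number is 8.

8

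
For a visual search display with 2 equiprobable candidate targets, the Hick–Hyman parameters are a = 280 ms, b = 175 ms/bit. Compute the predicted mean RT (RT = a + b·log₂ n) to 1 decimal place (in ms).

455.0 ms

log₂(2) = 1 bits, so RT = 280 + 175 × 1 ≈ 455.000 ms.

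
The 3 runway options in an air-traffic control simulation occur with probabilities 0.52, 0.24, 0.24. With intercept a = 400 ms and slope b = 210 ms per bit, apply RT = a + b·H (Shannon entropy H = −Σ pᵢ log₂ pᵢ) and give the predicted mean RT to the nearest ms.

H = 0.52·log₂(1/0.52) + 0.24·log₂(1/0.24) + 0.24·log₂(1/0.24) = 1.4788 bits.
RT = 400 + 210 × 1.4788 = 710.56 ms.

711 ms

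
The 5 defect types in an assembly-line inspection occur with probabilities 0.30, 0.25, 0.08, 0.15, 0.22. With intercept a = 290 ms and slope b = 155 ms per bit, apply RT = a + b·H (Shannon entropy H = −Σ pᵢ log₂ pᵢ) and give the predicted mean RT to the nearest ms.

632 ms

Entropy contributions −pᵢ log₂ pᵢ: 0.5211, 0.5000, 0.2915, 0.4105, 0.4806; sum H = 2.2037 bits.
RT = a + bH = 290 + 155·2.2037 = 631.58 ms.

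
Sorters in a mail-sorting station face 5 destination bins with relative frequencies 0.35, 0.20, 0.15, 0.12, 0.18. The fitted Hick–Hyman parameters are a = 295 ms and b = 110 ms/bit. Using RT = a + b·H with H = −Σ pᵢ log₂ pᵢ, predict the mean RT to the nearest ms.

H = 0.35·log₂(1/0.35) + 0.20·log₂(1/0.20) + 0.15·log₂(1/0.15) + 0.12·log₂(1/0.12) + 0.18·log₂(1/0.18) = 2.2174 bits.
RT = 295 + 110 × 2.2174 = 538.91 ms.

539 ms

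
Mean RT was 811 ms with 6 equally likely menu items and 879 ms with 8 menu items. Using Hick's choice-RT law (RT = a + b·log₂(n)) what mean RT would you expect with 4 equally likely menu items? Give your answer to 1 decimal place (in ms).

With log₂ n on the abscissa the relation is linear; from the two conditions:
  b = (879 − 811) / (log₂ 8 − log₂ 6) = 68 / (3 − 2.5850) = 163.841 ms/bit
  a = 811 − 163.841 × 2.5850 = 387.478 ms
Then RT(4) = 387.478 + 163.841 × log₂ 4 = 387.478 + 163.841 × 2 ≈ 715.159 ms.

715.2 ms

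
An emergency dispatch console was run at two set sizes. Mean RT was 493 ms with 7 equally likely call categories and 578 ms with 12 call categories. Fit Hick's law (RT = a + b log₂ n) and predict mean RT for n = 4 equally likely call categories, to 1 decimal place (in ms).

404.7 ms

Solve the two-equation system in a and b:
  b = (578 − 493) / (log₂ 12 − log₂ 7) = 85 / (3.5850 − 2.8074) = 109.310 ms/bit
  a = 493 − 109.310 × 2.8074 = 186.129 ms
Then RT(4) = 186.129 + 109.310 × log₂ 4 = 186.129 + 109.310 × 2 ≈ 404.748 ms.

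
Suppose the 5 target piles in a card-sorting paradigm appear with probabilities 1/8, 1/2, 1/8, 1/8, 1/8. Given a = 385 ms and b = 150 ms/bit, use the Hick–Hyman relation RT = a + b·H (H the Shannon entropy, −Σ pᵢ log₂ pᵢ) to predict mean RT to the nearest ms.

685 ms

H = −Σ pᵢ log₂ pᵢ = 0.125·3 + 0.5·1 + 0.125·3 + 0.125·3 + 0.125·3 = 2.000 bits.
RT = 385 + 150 × 2.000 = 685.00 ms.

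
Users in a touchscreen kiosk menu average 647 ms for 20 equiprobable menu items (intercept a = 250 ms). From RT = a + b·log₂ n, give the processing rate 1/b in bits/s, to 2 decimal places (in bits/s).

b = (647 − 250)/log₂ 20 = 397/4.3219 = 91.857 ms per bit = 0.09186 s/bit; the reciprocal is 10.886 bits/s.

10.89 bits/s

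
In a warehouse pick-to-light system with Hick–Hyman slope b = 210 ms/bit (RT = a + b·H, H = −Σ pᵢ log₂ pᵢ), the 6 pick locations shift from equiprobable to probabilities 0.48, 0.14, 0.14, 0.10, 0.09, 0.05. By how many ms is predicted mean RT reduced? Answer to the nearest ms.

The RT saving is b·ΔH. Equiprobable H₀ = log₂(6) = 2.5850 bits; with the given probabilities H = 2.1634 bits.
b·(H₀ − H) = 210 × (2.5850 − 2.1634) = 88.52 ms.

89 ms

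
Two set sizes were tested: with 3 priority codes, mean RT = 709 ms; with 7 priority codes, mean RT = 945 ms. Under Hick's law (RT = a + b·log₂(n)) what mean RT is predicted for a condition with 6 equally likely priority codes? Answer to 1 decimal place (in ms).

RT is linear in log₂ n, so two points fix the line:
  b = (945 − 709) / (log₂ 7 − log₂ 3) = 236 / (2.8074 − 1.5850) = 193.064 ms/bit
  a = 709 − 193.064 × 1.5850 = 403.001 ms
Then RT(6) = 403.001 + 193.064 × log₂ 6 = 403.001 + 193.064 × 2.5850 ≈ 902.064 ms.

902.1 ms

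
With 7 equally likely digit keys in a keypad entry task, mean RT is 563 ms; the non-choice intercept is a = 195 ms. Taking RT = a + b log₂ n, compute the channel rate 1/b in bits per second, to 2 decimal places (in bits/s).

Choice component = 563 − 195 = 368 ms over log₂(7) = 2.8074 bits.
b = 368 / 2.8074 = 131.084 ms/bit, so 1/b = 7.629 bits/s.

7.63 bits/s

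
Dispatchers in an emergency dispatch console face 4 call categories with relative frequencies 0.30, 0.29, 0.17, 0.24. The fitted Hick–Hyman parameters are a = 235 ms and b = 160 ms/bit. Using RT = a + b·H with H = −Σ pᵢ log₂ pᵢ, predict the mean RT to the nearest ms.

550 ms

Entropy contributions −pᵢ log₂ pᵢ: 0.5211, 0.5179, 0.4346, 0.4941; sum H = 1.9677 bits.
RT = a + bH = 235 + 160·1.9677 = 549.83 ms.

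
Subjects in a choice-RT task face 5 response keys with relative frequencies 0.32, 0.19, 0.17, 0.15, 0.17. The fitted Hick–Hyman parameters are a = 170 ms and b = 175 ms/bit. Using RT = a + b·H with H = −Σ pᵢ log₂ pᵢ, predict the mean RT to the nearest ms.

H = 0.32·log₂(1/0.32) + 0.19·log₂(1/0.19) + 0.17·log₂(1/0.17) + 0.15·log₂(1/0.15) + 0.17·log₂(1/0.17) = 2.2610 bits.
RT = 170 + 175 × 2.2610 = 565.67 ms.

566 ms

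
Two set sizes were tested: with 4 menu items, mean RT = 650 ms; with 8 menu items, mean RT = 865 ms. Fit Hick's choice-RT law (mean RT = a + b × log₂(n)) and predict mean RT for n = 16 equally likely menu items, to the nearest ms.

RT is linear in log₂ n, so two points fix the line:
  b = (865 − 650) / (log₂ 8 − log₂ 4) = 215 / (3 − 2) = 215 ms/bit
  a = 650 − 215 × 2 = 220 ms
Then RT(16) = 220 + 215 × log₂ 16 = 220 + 215 × 4 ≈ 1080.000 ms.

1080 ms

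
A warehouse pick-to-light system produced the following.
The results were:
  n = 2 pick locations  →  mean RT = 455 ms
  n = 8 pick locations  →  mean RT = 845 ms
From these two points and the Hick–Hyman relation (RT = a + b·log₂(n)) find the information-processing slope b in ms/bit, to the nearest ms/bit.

195 ms/bit

b = (RT₂ − RT₁)/(log₂ n₂ − log₂ n₁) = (845 − 455)/(3 − 1) = 195 ms/bit.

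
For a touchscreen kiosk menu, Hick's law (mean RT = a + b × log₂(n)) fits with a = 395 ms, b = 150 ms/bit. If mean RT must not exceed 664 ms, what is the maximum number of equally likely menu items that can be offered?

Set 395 + 150·log₂ n ≤ 664 → log₂ n ≤ (664 − 395)/150 = 1.7933.
So n ≤ 2^1.7933 = 3.466; the largest integer n is 3.

3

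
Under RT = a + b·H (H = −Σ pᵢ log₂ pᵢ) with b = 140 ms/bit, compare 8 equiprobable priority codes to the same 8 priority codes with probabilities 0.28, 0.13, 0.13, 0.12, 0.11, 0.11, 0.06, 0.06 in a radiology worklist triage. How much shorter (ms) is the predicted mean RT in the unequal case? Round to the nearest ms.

23 ms

Equiprobable entropy H₀ = log₂ 8 = 3.0000 bits.
Skewed entropy H = −Σ pᵢ log₂ pᵢ = 2.8342 bits.
ΔRT = b·(H₀ − H) = 140 × 0.1658 = 23.21 ms.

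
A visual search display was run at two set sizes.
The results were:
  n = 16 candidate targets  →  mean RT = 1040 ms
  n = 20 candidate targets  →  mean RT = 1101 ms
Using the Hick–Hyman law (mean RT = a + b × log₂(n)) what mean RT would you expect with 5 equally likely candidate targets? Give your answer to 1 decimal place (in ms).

722.0 ms

RT is linear in log₂ n, so two points fix the line:
  b = (1101 − 1040) / (log₂ 20 − log₂ 16) = 61 / (4.3219 − 4) = 189.483 ms/bit
  a = 1040 − 189.483 × 4 = 282.067 ms
Then RT(5) = 282.067 + 189.483 × log₂ 5 = 282.067 + 189.483 × 2.3219 ≈ 722.033 ms.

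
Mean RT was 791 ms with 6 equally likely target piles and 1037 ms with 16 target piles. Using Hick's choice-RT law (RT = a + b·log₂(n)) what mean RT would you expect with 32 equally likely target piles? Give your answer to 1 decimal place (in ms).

Solve the two-equation system in a and b:
  b = (1037 − 791) / (log₂ 16 − log₂ 6) = 246 / (4 − 2.5850) = 173.847 ms/bit
  a = 791 − 173.847 × 2.5850 = 341.612 ms
Then RT(32) = 341.612 + 173.847 × log₂ 32 = 341.612 + 173.847 × 5 ≈ 1210.847 ms.

1210.8 ms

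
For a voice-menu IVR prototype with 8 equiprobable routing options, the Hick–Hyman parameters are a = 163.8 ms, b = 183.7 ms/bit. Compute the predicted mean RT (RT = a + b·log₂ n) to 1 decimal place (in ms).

714.9 ms

log₂(8) = 3 bits, so RT = 163.8 + 183.7 × 3 ≈ 714.900 ms.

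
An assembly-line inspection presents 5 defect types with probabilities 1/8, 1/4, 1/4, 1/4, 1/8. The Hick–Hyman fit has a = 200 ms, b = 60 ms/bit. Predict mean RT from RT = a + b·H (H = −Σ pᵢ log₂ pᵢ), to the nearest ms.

335 ms

Each term −pᵢ log₂ pᵢ: 0.125·3 + 0.25·2 + 0.25·2 + 0.25·2 + 0.125·3; summed, H = 2.250 bits.
Mean RT = a + bH = 200 + 60·2.250 = 335.00 ms.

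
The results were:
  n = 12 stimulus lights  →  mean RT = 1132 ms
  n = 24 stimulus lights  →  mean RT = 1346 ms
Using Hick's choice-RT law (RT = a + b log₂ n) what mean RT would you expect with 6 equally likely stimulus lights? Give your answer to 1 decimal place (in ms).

Solve the two-equation system in a and b:
  b = (1346 − 1132) / (log₂ 24 − log₂ 12) = 214 / (4.5850 − 3.5850) = 214.000 ms/bit
  a = 1132 − 214.000 × 3.5850 = 364.818 ms
Then RT(6) = 364.818 + 214.000 × log₂ 6 = 364.818 + 214.000 × 2.5850 ≈ 918.000 ms.

918.0 ms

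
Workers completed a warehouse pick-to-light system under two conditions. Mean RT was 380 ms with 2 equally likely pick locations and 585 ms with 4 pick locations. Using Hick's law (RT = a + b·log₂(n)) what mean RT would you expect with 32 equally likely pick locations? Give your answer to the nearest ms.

With log₂ n on the abscissa the relation is linear; from the two conditions:
  b = (585 − 380) / (log₂ 4 − log₂ 2) = 205 / (2 − 1) = 205 ms/bit
  a = 380 − 205 × 1 = 175 ms
Then RT(32) = 175 + 205 × log₂ 32 = 175 + 205 × 5 ≈ 1200.000 ms.

1200 ms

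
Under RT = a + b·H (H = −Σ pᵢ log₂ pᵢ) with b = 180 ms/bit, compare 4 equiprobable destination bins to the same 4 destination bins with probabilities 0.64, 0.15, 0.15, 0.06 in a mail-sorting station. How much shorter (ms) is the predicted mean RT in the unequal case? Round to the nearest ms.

94 ms

Equiprobable entropy H₀ = log₂ 4 = 2.0000 bits.
Skewed entropy H = −Σ pᵢ log₂ pᵢ = 1.4767 bits.
ΔRT = b·(H₀ − H) = 180 × 0.5233 = 94.20 ms.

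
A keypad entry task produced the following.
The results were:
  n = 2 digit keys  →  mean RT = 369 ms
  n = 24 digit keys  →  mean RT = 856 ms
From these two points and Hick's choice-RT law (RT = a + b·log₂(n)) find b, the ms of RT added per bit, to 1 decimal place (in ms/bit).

135.8 ms/bit

b = (RT₂ − RT₁)/(log₂ n₂ − log₂ n₁) = (856 − 369)/(4.5850 − 1) = 135.845 ms/bit.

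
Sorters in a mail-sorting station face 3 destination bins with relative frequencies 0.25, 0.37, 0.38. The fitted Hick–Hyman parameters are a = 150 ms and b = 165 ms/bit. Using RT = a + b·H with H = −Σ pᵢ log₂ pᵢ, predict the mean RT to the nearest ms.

Entropy contributions −pᵢ log₂ pᵢ: 0.5000, 0.5307, 0.5305; sum H = 1.5612 bits.
RT = a + bH = 150 + 165·1.5612 = 407.60 ms.

408 ms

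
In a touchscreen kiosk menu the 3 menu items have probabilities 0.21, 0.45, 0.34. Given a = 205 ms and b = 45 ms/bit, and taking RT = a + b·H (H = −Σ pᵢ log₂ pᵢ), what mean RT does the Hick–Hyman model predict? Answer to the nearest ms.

Entropy contributions −pᵢ log₂ pᵢ: 0.4728, 0.5184, 0.5292; sum H = 1.5204 bits.
RT = a + bH = 205 + 45·1.5204 = 273.42 ms.

273 ms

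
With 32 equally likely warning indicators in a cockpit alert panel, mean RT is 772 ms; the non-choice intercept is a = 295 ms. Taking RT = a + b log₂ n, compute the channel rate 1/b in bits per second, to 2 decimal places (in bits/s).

b = (772 − 295)/log₂ 32 = 477/5 = 95.400 ms per bit = 0.09540 s/bit; the reciprocal is 10.482 bits/s.

10.48 bits/s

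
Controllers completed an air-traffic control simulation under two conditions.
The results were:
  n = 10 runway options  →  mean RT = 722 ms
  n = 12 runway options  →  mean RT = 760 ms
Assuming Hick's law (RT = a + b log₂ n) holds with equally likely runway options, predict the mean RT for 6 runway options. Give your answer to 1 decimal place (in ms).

RT is linear in log₂ n, so two points fix the line:
  b = (760 − 722) / (log₂ 12 − log₂ 10) = 38 / (3.5850 − 3.3219) = 144.468 ms/bit
  a = 722 − 144.468 × 3.3219 = 242.088 ms
Then RT(6) = 242.088 + 144.468 × log₂ 6 = 242.088 + 144.468 × 2.5850 ≈ 615.532 ms.

615.5 ms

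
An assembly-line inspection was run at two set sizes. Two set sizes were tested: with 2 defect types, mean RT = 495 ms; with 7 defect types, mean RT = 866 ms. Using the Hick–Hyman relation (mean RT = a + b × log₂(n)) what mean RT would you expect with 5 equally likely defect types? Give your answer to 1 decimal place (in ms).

With log₂ n on the abscissa the relation is linear; from the two conditions:
  b = (866 − 495) / (log₂ 7 − log₂ 2) = 371 / (2.8074 − 1) = 205.272 ms/bit
  a = 495 − 205.272 × 1 = 289.728 ms
Then RT(5) = 289.728 + 205.272 × log₂ 5 = 289.728 + 205.272 × 2.3219 ≈ 766.355 ms.

766.4 ms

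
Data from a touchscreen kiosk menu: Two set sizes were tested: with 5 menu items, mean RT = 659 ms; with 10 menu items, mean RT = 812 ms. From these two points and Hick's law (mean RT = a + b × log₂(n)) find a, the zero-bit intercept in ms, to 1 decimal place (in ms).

b = (RT₂ − RT₁)/(log₂ n₂ − log₂ n₁) = (812 − 659)/(3.3219 − 2.3219) = 153.000 ms/bit.
a = RT₁ − b·log₂ n₁ = 659 − 153.000 × 2.3219 = 303.745 ms.

303.7 ms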